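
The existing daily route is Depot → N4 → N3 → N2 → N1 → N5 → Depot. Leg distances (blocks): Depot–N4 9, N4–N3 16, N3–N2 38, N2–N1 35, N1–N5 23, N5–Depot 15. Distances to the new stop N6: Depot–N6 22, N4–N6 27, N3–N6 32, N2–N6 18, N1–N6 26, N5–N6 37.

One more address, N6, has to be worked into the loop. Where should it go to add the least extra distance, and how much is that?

Adding 9 blocks by placing N6 on the N2–N1 leg.

Insertion cost between consecutive stops i–j is d(i,N6) + d(N6,j) − d(i,j):
  between Depot and N4: 22 + 27 − 9 = 40
  between N4 and N3: 27 + 32 − 16 = 43
  between N3 and N2: 32 + 18 − 38 = 12
  between N2 and N1: 18 + 26 − 35 = 9
  between N1 and N5: 26 + 37 − 23 = 40
  between N5 and Depot: 37 + 22 − 15 = 44
Cheapest insertion is between N2 and N1, adding 9.
New total = 136 + 9 = 145.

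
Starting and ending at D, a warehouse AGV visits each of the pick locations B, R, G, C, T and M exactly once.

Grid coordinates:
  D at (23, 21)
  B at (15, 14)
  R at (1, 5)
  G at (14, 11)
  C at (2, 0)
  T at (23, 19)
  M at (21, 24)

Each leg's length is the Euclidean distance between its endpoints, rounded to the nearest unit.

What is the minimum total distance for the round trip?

Minimum total distance: 67.

D-B-R-G-C-T-M-D: 11+17+14+16+28+5+4 = 95
D-B-R-G-C-M-T-D: 11+17+14+16+31+5+2 = 96
D-B-R-G-T-C-M-D: 11+17+14+12+28+31+4 = 117
D-B-R-G-T-M-C-D: 11+17+14+12+5+31+30 = 120
D-B-R-G-M-C-T-D: 11+17+14+15+31+28+2 = 118
D-B-R-G-M-T-C-D: 11+17+14+15+5+28+30 = 120
D-B-R-C-G-T-M-D: 11+17+5+16+12+5+4 = 70
D-B-R-C-G-M-T-D: 11+17+5+16+15+5+2 = 71
… (352 more)
D-T-B-G-C-R-M-D: 2+9+3+16+5+28+4 = 67  ← best
The minimum is 67.
One optimal route: D → T → B → G → C → R → M → D (or its reverse).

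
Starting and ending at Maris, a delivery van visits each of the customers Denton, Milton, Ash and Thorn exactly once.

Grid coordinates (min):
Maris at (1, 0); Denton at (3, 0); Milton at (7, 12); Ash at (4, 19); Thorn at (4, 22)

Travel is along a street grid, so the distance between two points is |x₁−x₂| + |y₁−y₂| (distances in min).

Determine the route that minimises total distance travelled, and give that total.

Minimum total distance: 56 min.

With 4 stops there are 4!/2 = 12 distinct round trips (a route and its reverse cost the same).
Maris-Denton-Milton-Ash-Thorn-Maris: 2+16+10+3+25 = 56
Maris-Denton-Milton-Thorn-Ash-Maris: 2+16+13+3+22 = 56
Maris-Denton-Ash-Milton-Thorn-Maris: 2+20+10+13+25 = 70
Maris-Denton-Ash-Thorn-Milton-Maris: 2+20+3+13+18 = 56
Maris-Denton-Thorn-Milton-Ash-Maris: 2+23+13+10+22 = 70
Maris-Denton-Thorn-Ash-Milton-Maris: 2+23+3+10+18 = 56
Maris-Milton-Denton-Ash-Thorn-Maris: 18+16+20+3+25 = 82
Maris-Milton-Denton-Thorn-Ash-Maris: 18+16+23+3+22 = 82
Maris-Milton-Ash-Denton-Thorn-Maris: 18+10+20+23+25 = 96
Maris-Milton-Thorn-Denton-Ash-Maris: 18+13+23+20+22 = 96
Maris-Ash-Denton-Milton-Thorn-Maris: 22+20+16+13+25 = 96
Maris-Ash-Milton-Denton-Thorn-Maris: 22+10+16+23+25 = 96
The minimum is 56.
One optimal route: Maris → Denton → Milton → Ash → Thorn → Maris (or its reverse).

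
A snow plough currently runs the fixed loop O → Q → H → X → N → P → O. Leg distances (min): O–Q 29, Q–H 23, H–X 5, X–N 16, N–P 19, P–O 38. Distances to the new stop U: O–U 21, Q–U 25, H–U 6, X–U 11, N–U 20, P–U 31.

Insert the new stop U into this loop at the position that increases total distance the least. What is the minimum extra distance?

Adding 8 min by placing U on the Q–H leg.

Insertion cost between consecutive stops i–j is d(i,U) + d(U,j) − d(i,j):
  between O and Q: 21 + 25 − 29 = 17
  between Q and H: 25 + 6 − 23 = 8
  between H and X: 6 + 11 − 5 = 12
  between X and N: 11 + 20 − 16 = 15
  between N and P: 20 + 31 − 19 = 32
  between P and O: 31 + 21 − 38 = 14
Cheapest insertion is between Q and H, adding 8.
New total = 130 + 8 = 138.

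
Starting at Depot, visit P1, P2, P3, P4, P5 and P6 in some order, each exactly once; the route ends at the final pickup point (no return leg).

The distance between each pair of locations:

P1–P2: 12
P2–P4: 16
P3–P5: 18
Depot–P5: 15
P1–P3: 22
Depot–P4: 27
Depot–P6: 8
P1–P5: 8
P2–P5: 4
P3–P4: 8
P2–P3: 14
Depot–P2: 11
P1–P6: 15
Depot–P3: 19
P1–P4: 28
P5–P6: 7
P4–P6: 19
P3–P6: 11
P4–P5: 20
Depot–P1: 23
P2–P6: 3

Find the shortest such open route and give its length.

There are 6! = 720 possible orderings.
Depot → P1 → P2 → P3 → P4 → P5 → P6: 23+12+14+8+20+7 = 84
Depot → P1 → P2 → P3 → P4 → P6 → P5: 23+12+14+8+19+7 = 83
Depot → P1 → P2 → P3 → P5 → P4 → P6: 23+12+14+18+20+19 = 106
Depot → P1 → P2 → P3 → P5 → P6 → P4: 23+12+14+18+7+19 = 93
Depot → P1 → P2 → P3 → P6 → P4 → P5: 23+12+14+11+19+20 = 99
Depot → P1 → P2 → P3 → P6 → P5 → P4: 23+12+14+11+7+20 = 87
Depot → P1 → P2 → P4 → P3 → P5 → P6: 23+12+16+8+18+7 = 84
Depot → P1 → P2 → P4 → P3 → P6 → P5: 23+12+16+8+11+7 = 77
… (712 more)
Depot → P6 → P2 → P5 → P1 → P3 → P4: 8+3+4+8+22+8 = 53  ← best
The minimum is 53.
One shortest path: Depot → P6 → P2 → P5 → P1 → P3 → P4.

Shortest open route: 53.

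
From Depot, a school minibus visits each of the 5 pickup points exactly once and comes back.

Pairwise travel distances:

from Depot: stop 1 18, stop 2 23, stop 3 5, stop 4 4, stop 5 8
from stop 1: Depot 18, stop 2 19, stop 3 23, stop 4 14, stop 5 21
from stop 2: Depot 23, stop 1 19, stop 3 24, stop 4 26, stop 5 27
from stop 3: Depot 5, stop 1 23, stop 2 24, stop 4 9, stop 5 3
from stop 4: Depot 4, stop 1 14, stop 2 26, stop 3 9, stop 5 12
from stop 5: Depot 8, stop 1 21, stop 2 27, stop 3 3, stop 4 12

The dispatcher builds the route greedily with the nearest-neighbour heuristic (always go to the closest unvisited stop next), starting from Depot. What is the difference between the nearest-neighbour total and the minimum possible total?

7 longer than the optimal tour.

Depot: stop 4=4, stop 3=5, stop 5=8, stop 1=18, stop 2=23 ⇒ stop 4
stop 4: stop 3=9, stop 5=12, stop 1=14, stop 2=26 ⇒ stop 3
stop 3: stop 5=3, stop 1=23, stop 2=24 ⇒ stop 5
stop 5: stop 1=21, stop 2=27 ⇒ stop 1
stop 1: stop 2=19 ⇒ stop 2
NN route Depot → stop 4 → stop 3 → stop 5 → stop 1 → stop 2 → Depot costs 79.
Optimal: Depot → stop 3 → stop 5 → stop 2 → stop 1 → stop 4 → Depot costs 72 (by enumerating all 60 distinct tours).
Excess = 79 − 72 = 7.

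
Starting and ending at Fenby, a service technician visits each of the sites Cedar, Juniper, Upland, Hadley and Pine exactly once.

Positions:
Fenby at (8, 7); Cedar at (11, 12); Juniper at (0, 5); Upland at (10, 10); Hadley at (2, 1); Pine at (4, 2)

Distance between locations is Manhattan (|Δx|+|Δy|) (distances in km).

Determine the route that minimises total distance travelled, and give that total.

Shortest round trip = 44 km.

There are 60 distinct closed tours to check (reversals are equivalent).
Fenby - Cedar - Juniper - Upland - Hadley - Pine - Fenby: 8+18+15+17+3+9 = 70
Fenby - Cedar - Juniper - Upland - Pine - Hadley - Fenby: 8+18+15+14+3+12 = 70
Fenby - Cedar - Juniper - Hadley - Upland - Pine - Fenby: 8+18+6+17+14+9 = 72
Fenby - Cedar - Juniper - Hadley - Pine - Upland - Fenby: 8+18+6+3+14+5 = 54
Fenby - Cedar - Juniper - Pine - Upland - Hadley - Fenby: 8+18+7+14+17+12 = 76
Fenby - Cedar - Juniper - Pine - Hadley - Upland - Fenby: 8+18+7+3+17+5 = 58
Fenby - Cedar - Upland - Juniper - Hadley - Pine - Fenby: 8+3+15+6+3+9 = 44
Fenby - Cedar - Upland - Juniper - Pine - Hadley - Fenby: 8+3+15+7+3+12 = 48
Fenby - Cedar - Upland - Hadley - Juniper - Pine - Fenby: 8+3+17+6+7+9 = 50
Fenby - Cedar - Upland - Hadley - Pine - Juniper - Fenby: 8+3+17+3+7+10 = 48
Fenby - Cedar - Upland - Pine - Juniper - Hadley - Fenby: 8+3+14+7+6+12 = 50
Fenby - Cedar - Upland - Pine - Hadley - Juniper - Fenby: 8+3+14+3+6+10 = 44
Fenby - Cedar - Hadley - Juniper - Upland - Pine - Fenby: 8+20+6+15+14+9 = 72
Fenby - Cedar - Hadley - Juniper - Pine - Upland - Fenby: 8+20+6+7+14+5 = 60
… (46 more)
The minimum is 44.
One optimal route: Fenby → Cedar → Upland → Juniper → Hadley → Pine → Fenby (or its reverse).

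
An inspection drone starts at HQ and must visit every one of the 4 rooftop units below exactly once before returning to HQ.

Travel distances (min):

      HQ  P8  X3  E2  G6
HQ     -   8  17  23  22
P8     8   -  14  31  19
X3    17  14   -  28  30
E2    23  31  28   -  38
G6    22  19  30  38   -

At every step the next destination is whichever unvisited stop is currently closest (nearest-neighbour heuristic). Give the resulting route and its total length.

Nearest-neighbour total = 110 min; route HQ → P8 → X3 → E2 → G6 → HQ.

From HQ: distances to unvisited — P8=8, X3=17, G6=22, E2=23. Nearest is P8 (8).
From P8: distances to unvisited — X3=14, G6=19, E2=31. Nearest is X3 (14).
From X3: distances to unvisited — E2=28, G6=30. Nearest is E2 (28).
From E2: distances to unvisited — G6=38. Nearest is G6 (38).
Return G6→HQ: 22.
Total = 8 + 14 + 28 + 38 + 22 = 110.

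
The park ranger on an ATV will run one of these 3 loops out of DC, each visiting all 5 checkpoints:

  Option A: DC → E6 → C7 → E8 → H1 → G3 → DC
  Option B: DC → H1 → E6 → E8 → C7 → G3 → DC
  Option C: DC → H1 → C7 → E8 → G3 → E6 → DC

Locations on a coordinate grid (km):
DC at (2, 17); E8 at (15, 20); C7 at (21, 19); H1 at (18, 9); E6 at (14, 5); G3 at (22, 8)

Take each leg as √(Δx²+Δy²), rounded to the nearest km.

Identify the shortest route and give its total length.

Option A: 17 + 16 + 6 + 11 + 4 + 22 = 76
Option B: 18 + 6 + 15 + 6 + 11 + 22 = 78
Option C: 18 + 10 + 6 + 14 + 9 + 17 = 74

Shortest is Option C, total 74 km.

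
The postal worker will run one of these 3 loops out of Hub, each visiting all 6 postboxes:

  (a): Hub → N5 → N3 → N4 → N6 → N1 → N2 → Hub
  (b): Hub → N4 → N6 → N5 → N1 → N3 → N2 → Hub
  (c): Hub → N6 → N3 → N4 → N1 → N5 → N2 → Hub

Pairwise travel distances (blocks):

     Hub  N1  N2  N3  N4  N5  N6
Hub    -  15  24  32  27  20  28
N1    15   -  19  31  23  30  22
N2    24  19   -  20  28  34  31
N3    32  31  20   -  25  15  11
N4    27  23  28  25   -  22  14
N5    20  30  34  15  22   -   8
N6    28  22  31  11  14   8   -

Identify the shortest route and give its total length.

Shortest is (a), total 139 blocks.

(a): 20 + 15 + 25 + 14 + 22 + 19 + 24 = 139
(b): 27 + 14 + 8 + 30 + 31 + 20 + 24 = 154
(c): 28 + 11 + 25 + 23 + 30 + 34 + 24 = 175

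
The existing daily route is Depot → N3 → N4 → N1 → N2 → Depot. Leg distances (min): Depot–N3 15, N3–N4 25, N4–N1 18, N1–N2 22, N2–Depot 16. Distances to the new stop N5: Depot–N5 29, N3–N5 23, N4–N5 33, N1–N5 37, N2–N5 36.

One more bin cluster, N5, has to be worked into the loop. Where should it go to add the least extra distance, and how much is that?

Insertion cost between consecutive stops i–j is d(i,N5) + d(N5,j) − d(i,j):
  between Depot and N3: 29 + 23 − 15 = 37
  between N3 and N4: 23 + 33 − 25 = 31
  between N4 and N1: 33 + 37 − 18 = 52
  between N1 and N2: 37 + 36 − 22 = 51
  between N2 and Depot: 36 + 29 − 16 = 49
Cheapest insertion is between N3 and N4, adding 31.
New total = 96 + 31 = 127.

Adding 31 min by placing N5 on the N3–N4 leg.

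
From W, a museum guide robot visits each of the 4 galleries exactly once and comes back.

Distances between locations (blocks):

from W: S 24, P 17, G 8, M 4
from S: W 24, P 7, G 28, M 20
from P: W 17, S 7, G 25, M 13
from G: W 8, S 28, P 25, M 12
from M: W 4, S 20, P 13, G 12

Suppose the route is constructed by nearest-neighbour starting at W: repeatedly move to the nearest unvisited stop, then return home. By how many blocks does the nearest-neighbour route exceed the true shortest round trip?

From W: M=4, G=8, P=17, S=24 → choose M (4).
From M: G=12, P=13, S=20 → choose G (12).
From G: P=25, S=28 → choose P (25).
From P: S=7 → choose S (7).
NN route W → M → G → P → S → W costs 72.
Optimal: W → G → S → P → M → W costs 60 (by enumerating all 12 distinct tours).
Excess = 72 − 60 = 12.

Excess over optimum: 12 blocks.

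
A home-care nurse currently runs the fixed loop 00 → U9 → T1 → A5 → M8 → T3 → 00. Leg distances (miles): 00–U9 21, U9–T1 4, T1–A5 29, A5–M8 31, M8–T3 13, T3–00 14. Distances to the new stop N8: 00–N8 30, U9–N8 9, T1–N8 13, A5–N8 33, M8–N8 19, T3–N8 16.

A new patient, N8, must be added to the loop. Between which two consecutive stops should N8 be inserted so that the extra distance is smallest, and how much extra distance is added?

Insertion cost between consecutive stops i–j is d(i,N8) + d(N8,j) − d(i,j):
  between 00 and U9: 30 + 9 − 21 = 18
  between U9 and T1: 9 + 13 − 4 = 18
  between T1 and A5: 13 + 33 − 29 = 17
  between A5 and M8: 33 + 19 − 31 = 21
  between M8 and T3: 19 + 16 − 13 = 22
  between T3 and 00: 16 + 30 − 14 = 32
Cheapest insertion is between T1 and A5, adding 17.
New total = 112 + 17 = 129.

Adding 17 miles by placing N8 on the T1–A5 leg.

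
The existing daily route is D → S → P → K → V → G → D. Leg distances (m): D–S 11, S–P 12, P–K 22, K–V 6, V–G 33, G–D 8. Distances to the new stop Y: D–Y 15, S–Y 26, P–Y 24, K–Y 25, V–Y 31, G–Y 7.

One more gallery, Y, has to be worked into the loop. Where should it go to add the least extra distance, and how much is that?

Insertion cost between consecutive stops i–j is d(i,Y) + d(Y,j) − d(i,j):
  between D and S: 15 + 26 − 11 = 30
  between S and P: 26 + 24 − 12 = 38
  between P and K: 24 + 25 − 22 = 27
  between K and V: 25 + 31 − 6 = 50
  between V and G: 31 + 7 − 33 = 5
  between G and D: 7 + 15 − 8 = 14
Cheapest insertion is between V and G, adding 5.
New total = 92 + 5 = 97.

Minimum extra distance: 5 m, inserting Y between V and G.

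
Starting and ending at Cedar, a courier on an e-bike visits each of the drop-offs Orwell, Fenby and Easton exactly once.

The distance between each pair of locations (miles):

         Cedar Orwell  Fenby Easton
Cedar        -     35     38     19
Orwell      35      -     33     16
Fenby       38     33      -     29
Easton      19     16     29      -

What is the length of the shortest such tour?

Minimum total distance: 106 miles.

With 3 stops there are 3!/2 = 3 distinct round trips (a route and its reverse cost the same).
Cedar → Orwell → Fenby → Easton → Cedar: 35+33+29+19 = 116
Cedar → Orwell → Easton → Fenby → Cedar: 35+16+29+38 = 118
Cedar → Fenby → Orwell → Easton → Cedar: 38+33+16+19 = 106
The minimum is 106.
One optimal route: Cedar → Fenby → Orwell → Easton → Cedar (or its reverse).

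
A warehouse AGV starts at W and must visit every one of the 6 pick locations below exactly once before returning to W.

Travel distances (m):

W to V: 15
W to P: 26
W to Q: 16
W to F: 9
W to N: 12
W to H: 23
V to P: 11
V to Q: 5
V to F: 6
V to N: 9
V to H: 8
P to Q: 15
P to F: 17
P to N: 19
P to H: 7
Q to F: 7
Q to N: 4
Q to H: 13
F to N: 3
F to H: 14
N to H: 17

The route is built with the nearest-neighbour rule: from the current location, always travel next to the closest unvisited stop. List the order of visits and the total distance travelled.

W → [F:9 / N:12 / V:15 / Q:16 / H:23 / P:26] → F (9)
F → [N:3 / V:6 / Q:7 / H:14 / P:17] → N (3)
N → [Q:4 / V:9 / H:17 / P:19] → Q (4)
Q → [V:5 / H:13 / P:15] → V (5)
V → [H:8 / P:11] → H (8)
H → [P:7] → P (7)
Return P→W: 26.
Total = 9 + 3 + 4 + 5 + 8 + 7 + 26 = 62.

62 m along W → F → N → Q → V → H → P → W.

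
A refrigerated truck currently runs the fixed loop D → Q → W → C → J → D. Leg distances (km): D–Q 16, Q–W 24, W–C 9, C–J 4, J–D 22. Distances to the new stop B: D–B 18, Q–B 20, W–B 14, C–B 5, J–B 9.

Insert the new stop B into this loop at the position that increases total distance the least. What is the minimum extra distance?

Insertion cost between consecutive stops i–j is d(i,B) + d(B,j) − d(i,j):
  between D and Q: 18 + 20 − 16 = 22
  between Q and W: 20 + 14 − 24 = 10
  between W and C: 14 + 5 − 9 = 10
  between C and J: 5 + 9 − 4 = 10
  between J and D: 9 + 18 − 22 = 5
Cheapest insertion is between J and D, adding 5.
New total = 75 + 5 = 80.

+5 km — insert B between J and D.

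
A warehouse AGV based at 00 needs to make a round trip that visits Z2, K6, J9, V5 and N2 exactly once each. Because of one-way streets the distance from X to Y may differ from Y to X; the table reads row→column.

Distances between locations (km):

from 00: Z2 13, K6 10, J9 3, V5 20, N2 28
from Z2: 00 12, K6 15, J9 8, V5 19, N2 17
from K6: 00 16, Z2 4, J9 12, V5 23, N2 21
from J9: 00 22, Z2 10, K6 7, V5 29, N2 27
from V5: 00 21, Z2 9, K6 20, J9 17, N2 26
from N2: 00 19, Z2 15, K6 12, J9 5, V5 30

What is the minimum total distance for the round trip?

00→Z2→K6→J9→V5→N2→00: 13+15+12+29+26+19 = 114
00→Z2→K6→J9→N2→V5→00: 13+15+12+27+30+21 = 118
00→Z2→K6→V5→J9→N2→00: 13+15+23+17+27+19 = 114
00→Z2→K6→V5→N2→J9→00: 13+15+23+26+5+22 = 104
00→Z2→K6→N2→J9→V5→00: 13+15+21+5+29+21 = 104
00→Z2→K6→N2→V5→J9→00: 13+15+21+30+17+22 = 118
00→Z2→J9→K6→V5→N2→00: 13+8+7+23+26+19 = 96
00→Z2→J9→K6→N2→V5→00: 13+8+7+21+30+21 = 100
00→Z2→J9→V5→K6→N2→00: 13+8+29+20+21+19 = 110
00→Z2→J9→V5→N2→K6→00: 13+8+29+26+12+16 = 104
00→Z2→J9→N2→K6→V5→00: 13+8+27+12+23+21 = 104
00→Z2→J9→N2→V5→K6→00: 13+8+27+30+20+16 = 114
00→Z2→V5→K6→J9→N2→00: 13+19+20+12+27+19 = 110
00→Z2→V5→K6→N2→J9→00: 13+19+20+21+5+22 = 100
… (106 more)
00→V5→Z2→N2→J9→K6→00: 20+9+17+5+7+16 = 74  ← best
The minimum is 74.
One optimal route: 00 → V5 → Z2 → N2 → J9 → K6 → 00.

Shortest round trip = 74 km.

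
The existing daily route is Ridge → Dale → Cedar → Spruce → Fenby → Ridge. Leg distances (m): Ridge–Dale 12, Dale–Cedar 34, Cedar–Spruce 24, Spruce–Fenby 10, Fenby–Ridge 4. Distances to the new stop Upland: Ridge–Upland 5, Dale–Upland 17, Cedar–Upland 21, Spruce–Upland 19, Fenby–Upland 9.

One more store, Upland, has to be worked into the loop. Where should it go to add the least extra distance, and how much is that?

+4 m — insert Upland between Dale and Cedar.

Insertion cost between consecutive stops i–j is d(i,Upland) + d(Upland,j) − d(i,j):
  between Ridge and Dale: 5 + 17 − 12 = 10
  between Dale and Cedar: 17 + 21 − 34 = 4
  between Cedar and Spruce: 21 + 19 − 24 = 16
  between Spruce and Fenby: 19 + 9 − 10 = 18
  between Fenby and Ridge: 9 + 5 − 4 = 10
Cheapest insertion is between Dale and Cedar, adding 4.
New total = 84 + 4 = 88.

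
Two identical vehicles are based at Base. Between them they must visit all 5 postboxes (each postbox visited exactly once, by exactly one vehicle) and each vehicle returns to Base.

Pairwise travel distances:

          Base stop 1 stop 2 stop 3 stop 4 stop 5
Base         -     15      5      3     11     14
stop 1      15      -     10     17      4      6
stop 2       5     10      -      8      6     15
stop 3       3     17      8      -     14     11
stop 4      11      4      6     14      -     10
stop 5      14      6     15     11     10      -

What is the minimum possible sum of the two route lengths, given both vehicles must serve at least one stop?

Try each way of splitting the stops between the two vehicles (each non-empty) and, for each split, find the best tour for each vehicle:
  {stop 1} + {stop 2, stop 3, stop 4, stop 5}: 30 + 35 = 65
  {stop 2} + {stop 1, stop 3, stop 4, stop 5}: 10 + 35 = 45
  {stop 1, stop 2} + {stop 3, stop 4, stop 5}: 30 + 35 = 65
  {stop 3} + {stop 1, stop 2, stop 4, stop 5}: 6 + 35 = 41
  {stop 1, stop 3} + {stop 2, stop 4, stop 5}: 35 + 35 = 70
  {stop 2, stop 3} + {stop 1, stop 4, stop 5}: 16 + 35 = 51
  … (15 splits in total)
Best: vehicle 1 Base → stop 3 → Base = 6; vehicle 2 Base → stop 2 → stop 4 → stop 1 → stop 5 → Base = 35; combined 41.

41 — the smallest possible combined total.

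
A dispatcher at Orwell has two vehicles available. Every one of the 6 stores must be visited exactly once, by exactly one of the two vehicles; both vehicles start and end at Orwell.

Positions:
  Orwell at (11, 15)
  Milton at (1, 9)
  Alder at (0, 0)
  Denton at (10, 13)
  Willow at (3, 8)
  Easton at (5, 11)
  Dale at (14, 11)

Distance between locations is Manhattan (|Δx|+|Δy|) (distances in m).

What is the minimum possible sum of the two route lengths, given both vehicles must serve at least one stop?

Minimum combined distance: 64 m.

Try each way of splitting the stops between the two vehicles (each non-empty) and, for each split, find the best tour for each vehicle:
  {Milton} + {Alder, Denton, Willow, Easton, Dale}: 32 + 58 = 90
  {Alder} + {Milton, Denton, Willow, Easton, Dale}: 52 + 40 = 92
  {Milton, Alder} + {Denton, Willow, Easton, Dale}: 52 + 36 = 88
  {Denton} + {Milton, Alder, Willow, Easton, Dale}: 6 + 58 = 64
  {Milton, Denton} + {Alder, Willow, Easton, Dale}: 32 + 58 = 90
  {Alder, Denton} + {Milton, Willow, Easton, Dale}: 52 + 40 = 92
  … (31 splits in total)
Best: vehicle 1 Orwell → Denton → Orwell = 6; vehicle 2 Orwell → Milton → Alder → Willow → Easton → Dale → Orwell = 58; combined 64.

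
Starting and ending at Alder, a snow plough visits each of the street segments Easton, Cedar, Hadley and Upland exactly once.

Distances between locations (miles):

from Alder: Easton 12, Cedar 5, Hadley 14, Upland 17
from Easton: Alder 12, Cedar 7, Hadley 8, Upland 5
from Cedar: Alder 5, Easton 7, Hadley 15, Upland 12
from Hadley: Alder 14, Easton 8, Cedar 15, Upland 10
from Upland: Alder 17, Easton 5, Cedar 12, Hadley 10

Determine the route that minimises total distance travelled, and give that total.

Shortest round trip = 41 miles.

With 4 stops there are 4!/2 = 12 distinct round trips (a route and its reverse cost the same).
Alder → Easton → Cedar → Hadley → Upland → Alder: 12+7+15+10+17 = 61
Alder → Easton → Cedar → Upland → Hadley → Alder: 12+7+12+10+14 = 55
Alder → Easton → Hadley → Cedar → Upland → Alder: 12+8+15+12+17 = 64
Alder → Easton → Hadley → Upland → Cedar → Alder: 12+8+10+12+5 = 47
Alder → Easton → Upland → Cedar → Hadley → Alder: 12+5+12+15+14 = 58
Alder → Easton → Upland → Hadley → Cedar → Alder: 12+5+10+15+5 = 47
Alder → Cedar → Easton → Hadley → Upland → Alder: 5+7+8+10+17 = 47
Alder → Cedar → Easton → Upland → Hadley → Alder: 5+7+5+10+14 = 41
Alder → Cedar → Hadley → Easton → Upland → Alder: 5+15+8+5+17 = 50
Alder → Cedar → Upland → Easton → Hadley → Alder: 5+12+5+8+14 = 44
Alder → Hadley → Easton → Cedar → Upland → Alder: 14+8+7+12+17 = 58
Alder → Hadley → Cedar → Easton → Upland → Alder: 14+15+7+5+17 = 58
The minimum is 41.
One optimal route: Alder → Cedar → Easton → Upland → Hadley → Alder (or its reverse).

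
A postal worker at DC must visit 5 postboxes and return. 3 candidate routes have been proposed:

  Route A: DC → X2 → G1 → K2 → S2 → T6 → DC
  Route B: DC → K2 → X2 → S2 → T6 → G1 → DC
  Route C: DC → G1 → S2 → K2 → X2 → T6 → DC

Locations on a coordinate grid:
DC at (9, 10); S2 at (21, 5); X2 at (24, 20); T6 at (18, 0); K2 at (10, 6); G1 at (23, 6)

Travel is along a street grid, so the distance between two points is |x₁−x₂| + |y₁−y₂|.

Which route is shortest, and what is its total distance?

Shortest is Route B, total 88.

Route A: 25 + 15 + 13 + 12 + 8 + 19 = 92
Route B: 5 + 28 + 18 + 8 + 11 + 18 = 88
Route C: 18 + 3 + 12 + 28 + 26 + 19 = 106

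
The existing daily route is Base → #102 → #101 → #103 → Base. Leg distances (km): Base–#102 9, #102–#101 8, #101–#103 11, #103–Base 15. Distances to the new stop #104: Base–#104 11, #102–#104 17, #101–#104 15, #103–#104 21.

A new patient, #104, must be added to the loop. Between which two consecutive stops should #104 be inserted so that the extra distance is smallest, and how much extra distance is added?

+17 km — insert #104 between #103 and Base.

Insertion cost between consecutive stops i–j is d(i,#104) + d(#104,j) − d(i,j):
  between Base and #102: 11 + 17 − 9 = 19
  between #102 and #101: 17 + 15 − 8 = 24
  between #101 and #103: 15 + 21 − 11 = 25
  between #103 and Base: 21 + 11 − 15 = 17
Cheapest insertion is between #103 and Base, adding 17.
New total = 43 + 17 = 60.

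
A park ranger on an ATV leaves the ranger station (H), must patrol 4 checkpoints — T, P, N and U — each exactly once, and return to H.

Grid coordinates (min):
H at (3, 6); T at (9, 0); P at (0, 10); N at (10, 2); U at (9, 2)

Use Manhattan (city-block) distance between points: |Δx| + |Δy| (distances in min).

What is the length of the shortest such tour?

Shortest round trip = 40 min.

There are 12 distinct closed tours to check (reversals are equivalent).
H - T - P - N - U - H: 12+19+18+1+10 = 60
H - T - P - U - N - H: 12+19+17+1+11 = 60
H - T - N - P - U - H: 12+3+18+17+10 = 60
H - T - N - U - P - H: 12+3+1+17+7 = 40
H - T - U - P - N - H: 12+2+17+18+11 = 60
H - T - U - N - P - H: 12+2+1+18+7 = 40
H - P - T - N - U - H: 7+19+3+1+10 = 40
H - P - T - U - N - H: 7+19+2+1+11 = 40
H - P - N - T - U - H: 7+18+3+2+10 = 40
H - P - U - T - N - H: 7+17+2+3+11 = 40
H - N - T - P - U - H: 11+3+19+17+10 = 60
H - N - P - T - U - H: 11+18+19+2+10 = 60
The minimum is 40.
One optimal route: H → T → N → U → P → H (or its reverse).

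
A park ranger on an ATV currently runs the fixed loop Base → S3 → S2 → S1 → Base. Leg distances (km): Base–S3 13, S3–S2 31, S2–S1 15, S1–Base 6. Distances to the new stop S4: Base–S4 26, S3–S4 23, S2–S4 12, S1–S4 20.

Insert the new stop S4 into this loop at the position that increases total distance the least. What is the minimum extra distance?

Insertion cost between consecutive stops i–j is d(i,S4) + d(S4,j) − d(i,j):
  between Base and S3: 26 + 23 − 13 = 36
  between S3 and S2: 23 + 12 − 31 = 4
  between S2 and S1: 12 + 20 − 15 = 17
  between S1 and Base: 20 + 26 − 6 = 40
Cheapest insertion is between S3 and S2, adding 4.
New total = 65 + 4 = 69.

+4 km — insert S4 between S3 and S2.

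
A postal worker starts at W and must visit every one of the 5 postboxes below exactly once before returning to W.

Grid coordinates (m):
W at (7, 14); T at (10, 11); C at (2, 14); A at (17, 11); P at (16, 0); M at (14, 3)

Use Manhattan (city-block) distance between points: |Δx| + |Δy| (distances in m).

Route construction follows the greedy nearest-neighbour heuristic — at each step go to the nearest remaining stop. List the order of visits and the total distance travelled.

Nearest-neighbour total = 62 m; route W → C → T → A → M → P → W.

At W the remaining stops are C 5, T 6, A 13, M 18, P 23; go to C.
At C the remaining stops are T 11, A 18, M 23, P 28; go to T.
At T the remaining stops are A 7, M 12, P 17; go to A.
At A the remaining stops are M 11, P 12; go to M.
At M the remaining stops are P 5; go to P.
Return P→W: 23.
Total = 5 + 11 + 7 + 11 + 5 + 23 = 62.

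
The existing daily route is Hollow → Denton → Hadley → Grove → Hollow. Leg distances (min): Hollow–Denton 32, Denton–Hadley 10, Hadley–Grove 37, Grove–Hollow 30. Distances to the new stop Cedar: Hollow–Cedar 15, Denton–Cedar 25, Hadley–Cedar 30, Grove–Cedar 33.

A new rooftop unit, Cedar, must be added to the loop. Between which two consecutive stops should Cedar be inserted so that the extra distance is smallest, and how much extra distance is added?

Insertion cost between consecutive stops i–j is d(i,Cedar) + d(Cedar,j) − d(i,j):
  between Hollow and Denton: 15 + 25 − 32 = 8
  between Denton and Hadley: 25 + 30 − 10 = 45
  between Hadley and Grove: 30 + 33 − 37 = 26
  between Grove and Hollow: 33 + 15 − 30 = 18
Cheapest insertion is between Hollow and Denton, adding 8.
New total = 109 + 8 = 117.

Adding 8 min by placing Cedar on the Hollow–Denton leg.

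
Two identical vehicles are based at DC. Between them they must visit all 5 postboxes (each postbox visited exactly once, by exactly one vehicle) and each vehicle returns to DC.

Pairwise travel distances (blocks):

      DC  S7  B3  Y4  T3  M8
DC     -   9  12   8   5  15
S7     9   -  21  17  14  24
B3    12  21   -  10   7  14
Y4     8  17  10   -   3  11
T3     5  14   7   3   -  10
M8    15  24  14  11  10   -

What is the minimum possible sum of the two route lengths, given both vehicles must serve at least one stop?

There are 2^4 − 1 = 15 ways to divide the 5 stops into two non-empty groups. For each, the best each vehicle can do is its own shortest tour through its group:
  {S7} + {B3, Y4, T3, M8}: 18 + 45 = 63
  {B3} + {S7, Y4, T3, M8}: 24 + 52 = 76
  {S7, B3} + {Y4, T3, M8}: 42 + 34 = 76
  {Y4} + {S7, B3, T3, M8}: 16 + 59 = 75
  {S7, Y4} + {B3, T3, M8}: 34 + 41 = 75
  {B3, Y4} + {S7, T3, M8}: 30 + 48 = 78
  … (15 splits in total)
Best: vehicle 1 DC → S7 → DC = 18; vehicle 2 DC → B3 → M8 → Y4 → T3 → DC = 45; combined 63.

63 blocks — the smallest possible combined total.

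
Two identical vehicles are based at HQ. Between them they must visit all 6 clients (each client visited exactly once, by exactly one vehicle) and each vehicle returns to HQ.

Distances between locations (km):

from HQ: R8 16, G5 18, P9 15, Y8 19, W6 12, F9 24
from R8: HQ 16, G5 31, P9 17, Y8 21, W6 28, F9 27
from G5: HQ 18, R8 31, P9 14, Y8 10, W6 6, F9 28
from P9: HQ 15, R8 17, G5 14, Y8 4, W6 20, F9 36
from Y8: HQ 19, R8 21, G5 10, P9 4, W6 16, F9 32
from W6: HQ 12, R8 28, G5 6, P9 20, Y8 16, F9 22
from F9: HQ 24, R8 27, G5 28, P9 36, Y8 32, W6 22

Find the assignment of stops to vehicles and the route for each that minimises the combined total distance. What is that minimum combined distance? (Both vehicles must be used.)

Try each way of splitting the stops between the two vehicles (each non-empty) and, for each split, find the best tour for each vehicle:
  {R8} + {G5, P9, Y8, W6, F9}: 32 + 81 = 113
  {G5} + {R8, P9, Y8, W6, F9}: 36 + 99 = 135
  {R8, G5} + {P9, Y8, W6, F9}: 65 + 81 = 146
  {P9} + {R8, G5, Y8, W6, F9}: 30 + 99 = 129
  {R8, P9} + {G5, Y8, W6, F9}: 48 + 81 = 129
  {G5, P9} + {R8, Y8, W6, F9}: 47 + 99 = 146
  … (31 splits in total)
Best: vehicle 1 HQ → R8 → HQ = 32; vehicle 2 HQ → P9 → Y8 → G5 → W6 → F9 → HQ = 81; combined 113.

113 km — the smallest possible combined total.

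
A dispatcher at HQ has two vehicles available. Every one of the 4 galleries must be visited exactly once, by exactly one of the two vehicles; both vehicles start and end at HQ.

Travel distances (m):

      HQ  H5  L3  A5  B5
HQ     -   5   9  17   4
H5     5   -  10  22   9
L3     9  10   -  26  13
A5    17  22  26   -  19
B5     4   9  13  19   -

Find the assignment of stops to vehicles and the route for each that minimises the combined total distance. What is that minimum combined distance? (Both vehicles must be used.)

Minimum combined distance: 64 m.

Check every non-empty split of the stops between the two vehicles; for each half take its own optimal tour:
  {H5} + {L3, A5, B5}: 10 + 58 = 68
  {L3} + {H5, A5, B5}: 18 + 50 = 68
  {H5, L3} + {A5, B5}: 24 + 40 = 64
  {A5} + {H5, L3, B5}: 34 + 32 = 66
  {H5, A5} + {L3, B5}: 44 + 26 = 70
  {L3, A5} + {H5, B5}: 52 + 18 = 70
  … (7 splits in total)
Best: vehicle 1 HQ → H5 → L3 → HQ = 24; vehicle 2 HQ → A5 → B5 → HQ = 40; combined 64.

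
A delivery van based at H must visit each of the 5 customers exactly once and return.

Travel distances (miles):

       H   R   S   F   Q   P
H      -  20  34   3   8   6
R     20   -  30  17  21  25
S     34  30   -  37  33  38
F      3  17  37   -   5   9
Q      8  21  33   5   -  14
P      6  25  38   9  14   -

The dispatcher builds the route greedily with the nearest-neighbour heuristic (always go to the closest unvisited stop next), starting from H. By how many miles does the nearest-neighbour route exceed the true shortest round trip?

From H: F=3, P=6, Q=8, R=20, S=34 → choose F (3).
From F: Q=5, P=9, R=17, S=37 → choose Q (5).
From Q: P=14, R=21, S=33 → choose P (14).
From P: R=25, S=38 → choose R (25).
From R: S=30 → choose S (30).
NN route H → F → Q → P → R → S → H costs 111.
Optimal: H → F → Q → S → R → P → H costs 102 (by enumerating all 60 distinct tours).
Excess = 111 − 102 = 9.

Excess over optimum: 9 miles.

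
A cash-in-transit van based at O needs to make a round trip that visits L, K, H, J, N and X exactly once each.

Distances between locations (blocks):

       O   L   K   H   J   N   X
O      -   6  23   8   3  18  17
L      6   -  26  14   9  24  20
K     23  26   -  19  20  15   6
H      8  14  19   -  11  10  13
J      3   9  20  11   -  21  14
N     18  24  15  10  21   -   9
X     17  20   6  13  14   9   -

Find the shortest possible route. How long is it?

Shortest round trip = 68 blocks.

With 6 stops there are 6!/2 = 360 distinct round trips (a route and its reverse cost the same).
O → L → K → H → J → N → X → O: 6+26+19+11+21+9+17 = 109
O → L → K → H → J → X → N → O: 6+26+19+11+14+9+18 = 103
O → L → K → H → N → J → X → O: 6+26+19+10+21+14+17 = 113
O → L → K → H → N → X → J → O: 6+26+19+10+9+14+3 = 87
O → L → K → H → X → J → N → O: 6+26+19+13+14+21+18 = 117
O → L → K → H → X → N → J → O: 6+26+19+13+9+21+3 = 97
O → L → K → J → H → N → X → O: 6+26+20+11+10+9+17 = 99
O → L → K → J → H → X → N → O: 6+26+20+11+13+9+18 = 103
… (352 more)
O → L → H → N → K → X → J → O: 6+14+10+15+6+14+3 = 68  ← best
The minimum is 68.
One optimal route: O → L → H → N → K → X → J → O (or its reverse).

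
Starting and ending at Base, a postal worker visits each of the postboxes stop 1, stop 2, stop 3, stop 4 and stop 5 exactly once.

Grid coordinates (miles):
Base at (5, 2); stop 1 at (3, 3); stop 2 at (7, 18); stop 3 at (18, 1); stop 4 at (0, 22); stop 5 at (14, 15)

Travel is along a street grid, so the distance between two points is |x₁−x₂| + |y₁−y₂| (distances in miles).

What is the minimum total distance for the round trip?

Shortest round trip = 78 miles.

There are 60 distinct closed tours to check (reversals are equivalent).
Base-stop 1-stop 2-stop 3-stop 4-stop 5-Base: 3+19+28+39+21+22 = 132
Base-stop 1-stop 2-stop 3-stop 5-stop 4-Base: 3+19+28+18+21+25 = 114
Base-stop 1-stop 2-stop 4-stop 3-stop 5-Base: 3+19+11+39+18+22 = 112
Base-stop 1-stop 2-stop 4-stop 5-stop 3-Base: 3+19+11+21+18+14 = 86
Base-stop 1-stop 2-stop 5-stop 3-stop 4-Base: 3+19+10+18+39+25 = 114
Base-stop 1-stop 2-stop 5-stop 4-stop 3-Base: 3+19+10+21+39+14 = 106
Base-stop 1-stop 3-stop 2-stop 4-stop 5-Base: 3+17+28+11+21+22 = 102
Base-stop 1-stop 3-stop 2-stop 5-stop 4-Base: 3+17+28+10+21+25 = 104
Base-stop 1-stop 3-stop 4-stop 2-stop 5-Base: 3+17+39+11+10+22 = 102
Base-stop 1-stop 3-stop 4-stop 5-stop 2-Base: 3+17+39+21+10+18 = 108
Base-stop 1-stop 3-stop 5-stop 2-stop 4-Base: 3+17+18+10+11+25 = 84
Base-stop 1-stop 3-stop 5-stop 4-stop 2-Base: 3+17+18+21+11+18 = 88
Base-stop 1-stop 4-stop 2-stop 3-stop 5-Base: 3+22+11+28+18+22 = 104
Base-stop 1-stop 4-stop 2-stop 5-stop 3-Base: 3+22+11+10+18+14 = 78
… (46 more)
The minimum is 78.
One optimal route: Base → stop 1 → stop 4 → stop 2 → stop 5 → stop 3 → Base (or its reverse).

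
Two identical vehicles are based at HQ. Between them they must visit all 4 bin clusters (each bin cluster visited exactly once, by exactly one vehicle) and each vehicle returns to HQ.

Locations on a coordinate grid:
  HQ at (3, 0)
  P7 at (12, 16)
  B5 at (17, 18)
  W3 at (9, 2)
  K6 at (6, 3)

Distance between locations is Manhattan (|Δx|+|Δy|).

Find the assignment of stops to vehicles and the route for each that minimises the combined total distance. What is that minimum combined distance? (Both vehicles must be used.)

There are 2^3 − 1 = 7 ways to divide the 4 stops into two non-empty groups. For each, the best each vehicle can do is its own shortest tour through its group:
  {P7} + {B5, W3, K6}: 50 + 64 = 114
  {B5} + {P7, W3, K6}: 64 + 50 = 114
  {P7, B5} + {W3, K6}: 64 + 18 = 82
  {W3} + {P7, B5, K6}: 16 + 64 = 80
  {P7, W3} + {B5, K6}: 50 + 64 = 114
  {B5, W3} + {P7, K6}: 64 + 50 = 114
  … (7 splits in total)
  {P7, B5, W3} + {K6}: 64 + 12 = 76  ← best
Best: vehicle 1 HQ → P7 → B5 → W3 → HQ = 64; vehicle 2 HQ → K6 → HQ = 12; combined 76.

76 — the smallest possible combined total.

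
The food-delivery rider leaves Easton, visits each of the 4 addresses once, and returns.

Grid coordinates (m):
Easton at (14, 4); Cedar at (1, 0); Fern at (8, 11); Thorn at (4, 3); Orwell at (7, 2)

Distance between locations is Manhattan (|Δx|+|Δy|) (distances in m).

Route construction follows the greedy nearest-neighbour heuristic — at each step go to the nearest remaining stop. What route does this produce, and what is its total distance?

Nearest-neighbour total = 50 m; route Easton → Orwell → Thorn → Cedar → Fern → Easton.

From Easton: distances to unvisited — Orwell=9, Thorn=11, Fern=13, Cedar=17. Nearest is Orwell (9).
From Orwell: distances to unvisited — Thorn=4, Cedar=8, Fern=10. Nearest is Thorn (4).
From Thorn: distances to unvisited — Cedar=6, Fern=12. Nearest is Cedar (6).
From Cedar: distances to unvisited — Fern=18. Nearest is Fern (18).
Return Fern→Easton: 13.
Total = 9 + 4 + 6 + 18 + 13 = 50.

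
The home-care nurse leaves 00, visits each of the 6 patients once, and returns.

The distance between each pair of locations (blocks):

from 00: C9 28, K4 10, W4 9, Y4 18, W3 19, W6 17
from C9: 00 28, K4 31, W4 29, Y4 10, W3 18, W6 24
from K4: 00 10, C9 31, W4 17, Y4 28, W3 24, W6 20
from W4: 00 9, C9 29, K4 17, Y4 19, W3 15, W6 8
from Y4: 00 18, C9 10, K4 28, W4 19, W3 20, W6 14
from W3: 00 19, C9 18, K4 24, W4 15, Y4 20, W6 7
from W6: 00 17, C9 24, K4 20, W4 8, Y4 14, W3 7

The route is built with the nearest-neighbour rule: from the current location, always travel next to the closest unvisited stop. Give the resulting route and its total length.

At 00 the remaining stops are W4 9, K4 10, W6 17, Y4 18, W3 19, C9 28; go to W4.
At W4 the remaining stops are W6 8, W3 15, K4 17, Y4 19, C9 29; go to W6.
At W6 the remaining stops are W3 7, Y4 14, K4 20, C9 24; go to W3.
At W3 the remaining stops are C9 18, Y4 20, K4 24; go to C9.
At C9 the remaining stops are Y4 10, K4 31; go to Y4.
At Y4 the remaining stops are K4 28; go to K4.
Return K4→00: 10.
Total = 9 + 8 + 7 + 18 + 10 + 28 + 10 = 90.

Nearest-neighbour total = 90 blocks; route 00 → W4 → W6 → W3 → C9 → Y4 → K4 → 00.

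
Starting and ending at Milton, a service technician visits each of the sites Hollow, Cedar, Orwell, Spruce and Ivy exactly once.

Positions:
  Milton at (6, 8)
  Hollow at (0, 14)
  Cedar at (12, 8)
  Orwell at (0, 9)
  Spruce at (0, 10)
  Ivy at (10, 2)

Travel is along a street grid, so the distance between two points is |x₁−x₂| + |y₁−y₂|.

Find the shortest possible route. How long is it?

Shortest round trip = 48.

Milton→Hollow→Cedar→Orwell→Spruce→Ivy→Milton: 12+18+13+1+18+10 = 72
Milton→Hollow→Cedar→Orwell→Ivy→Spruce→Milton: 12+18+13+17+18+8 = 86
Milton→Hollow→Cedar→Spruce→Orwell→Ivy→Milton: 12+18+14+1+17+10 = 72
Milton→Hollow→Cedar→Spruce→Ivy→Orwell→Milton: 12+18+14+18+17+7 = 86
Milton→Hollow→Cedar→Ivy→Orwell→Spruce→Milton: 12+18+8+17+1+8 = 64
Milton→Hollow→Cedar→Ivy→Spruce→Orwell→Milton: 12+18+8+18+1+7 = 64
Milton→Hollow→Orwell→Cedar→Spruce→Ivy→Milton: 12+5+13+14+18+10 = 72
Milton→Hollow→Orwell→Cedar→Ivy→Spruce→Milton: 12+5+13+8+18+8 = 64
Milton→Hollow→Orwell→Spruce→Cedar→Ivy→Milton: 12+5+1+14+8+10 = 50
Milton→Hollow→Orwell→Spruce→Ivy→Cedar→Milton: 12+5+1+18+8+6 = 50
Milton→Hollow→Orwell→Ivy→Cedar→Spruce→Milton: 12+5+17+8+14+8 = 64
Milton→Hollow→Orwell→Ivy→Spruce→Cedar→Milton: 12+5+17+18+14+6 = 72
Milton→Hollow→Spruce→Cedar→Orwell→Ivy→Milton: 12+4+14+13+17+10 = 70
Milton→Hollow→Spruce→Cedar→Ivy→Orwell→Milton: 12+4+14+8+17+7 = 62
… (46 more)
Milton→Hollow→Spruce→Orwell→Cedar→Ivy→Milton: 12+4+1+13+8+10 = 48  ← best
The minimum is 48.
One optimal route: Milton → Hollow → Spruce → Orwell → Cedar → Ivy → Milton (or its reverse).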